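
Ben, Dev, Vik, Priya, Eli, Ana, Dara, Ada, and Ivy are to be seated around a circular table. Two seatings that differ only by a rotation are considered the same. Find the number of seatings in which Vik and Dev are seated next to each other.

Treat {Vik, Dev} as one unit (2 internal orders) and seat the resulting 8 units around the table: (7)! circular arrangements.
So 2 × (7)! = 2 × 5040 = 10080.

10080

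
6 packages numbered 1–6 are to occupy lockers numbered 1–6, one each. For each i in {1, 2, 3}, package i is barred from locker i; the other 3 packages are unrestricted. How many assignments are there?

Let Aᵢ (for i ∈ {1, 2, 3}) be the placements that put package i in its forbidden locker. Any j of these fix j positions, leaving (6−j)! ways to fill the rest, and there are C(3,j) ways to pick which j.
By inclusion–exclusion, the number of valid placements is Σ_{j=0}^{3} (−1)^j C(3,j)·(6−j)!.
Computing: 720 − 360 + 72 − 6 = 426.

426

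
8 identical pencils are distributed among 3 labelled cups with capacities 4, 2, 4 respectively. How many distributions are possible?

By stars and bars, unrestricted non-negative solutions to x_1+…+x_3 = 8 number C(8+2,2) = 45.
Subtract solutions that violate a single cap (substitute x_i' = x_i − (cap_i+1)): x_1 ≥ 5 gives C(5,2) = 10; x_2 ≥ 3 gives C(7,2) = 21; x_3 ≥ 5 gives C(5,2) = 10. Together 41.
Add back pairs where two caps are both exceeded: 1 + 0 + 1 = 2.
By inclusion–exclusion the count is 45 − 41 + 2 = 6.

6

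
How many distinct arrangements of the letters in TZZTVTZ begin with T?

60

Fix T in the first position and arrange the remaining 6 letters.
Those 6 letters have T appearing twice and Z appearing 3 times, giving (6)!/(3!·2!) = 60.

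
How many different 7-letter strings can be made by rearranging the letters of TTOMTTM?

TTOMTTM has 7 letters with M appearing twice and T appearing 4 times.
Dividing 7! = 5040 by 4!·2! = 48 for the repeated letters gives 105.

105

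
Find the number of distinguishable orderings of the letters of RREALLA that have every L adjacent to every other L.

Treat the 2 copies of L as a single block. The multiset to arrange is then {LL, A, A, E, R, R}, 6 items in all.
That gives (6)!/(2!·2!) = 180 arrangements.

180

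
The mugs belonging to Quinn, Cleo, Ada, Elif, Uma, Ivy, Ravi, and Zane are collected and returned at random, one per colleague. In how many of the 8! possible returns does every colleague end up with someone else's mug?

14833

Let Aᵢ be the assignments in which colleague i gets their own mug. We want the size of the complement of A₁∪…∪A_8.
By inclusion–exclusion this is Σ_{j=0}^{8} (−1)^j C(8,j)·(8−j)!.
Computing: 40320 − 40320 + 20160 − 6720 + 1680 − 336 + 56 − 8 + 1 = 14833.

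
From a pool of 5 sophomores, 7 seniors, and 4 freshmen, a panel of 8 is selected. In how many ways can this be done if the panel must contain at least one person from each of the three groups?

Total 8-person selections from all 16: C(16,8) = 12870.
Subtract selections that omit an entire group: no sophomores → C(11,8) = 165; no seniors → C(9,8) = 9; no freshmen → C(12,8) = 495.
Add back selections omitting two groups (i.e. drawn from a single group): C(5,8) + C(7,8) + C(4,8) = 0.
By inclusion–exclusion: 12870 − 669 + 0 = 12201.

12201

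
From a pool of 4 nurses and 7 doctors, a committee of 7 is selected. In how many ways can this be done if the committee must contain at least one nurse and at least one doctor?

329

With no constraint there are C(11,7) = 330 possible selections.
Selections missing a whole group: no nurses → C(7,7) = 1; no doctors → C(4,7) = 0.
Both groups omitted at once is impossible, so 330 − 1 = 329.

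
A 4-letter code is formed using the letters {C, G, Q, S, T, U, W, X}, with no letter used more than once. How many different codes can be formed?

Choose and order 4 of the 8 symbols: the first letter has 8 options, the next 7, then 6, 5.
That product is 8 × 7 × 6 × 5 = 1680.

1680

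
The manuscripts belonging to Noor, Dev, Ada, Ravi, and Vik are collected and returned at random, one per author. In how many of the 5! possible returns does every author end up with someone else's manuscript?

44

Let Aᵢ be the assignments in which author i gets their own manuscript. We want the size of the complement of A₁∪…∪A_5.
By inclusion–exclusion this is Σ_{j=0}^{5} (−1)^j C(5,j)·(5−j)!.
Computing: 120 − 120 + 60 − 20 + 5 − 1 = 44.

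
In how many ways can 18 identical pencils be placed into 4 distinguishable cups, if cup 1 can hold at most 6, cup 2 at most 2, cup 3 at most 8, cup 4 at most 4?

Without the upper bounds there are C(21,3) = 1330 ways to split 18 among 4 cups.
Subtract solutions that violate a single cap (substitute x_i' = x_i − (cap_i+1)): x_1 ≥ 7 gives C(14,3) = 364; x_2 ≥ 3 gives C(18,3) = 816; x_3 ≥ 9 gives C(12,3) = 220; x_4 ≥ 5 gives C(16,3) = 560. Together 1960.
Add back pairs where two caps are both exceeded: 165 + 10 + 84 + 84 + 286 + 35 = 664.
Subtract triples: 0 + 20 + 0 + 4 = 24.
By inclusion–exclusion the count is 1330 − 1960 + 664 − 24 = 10.

10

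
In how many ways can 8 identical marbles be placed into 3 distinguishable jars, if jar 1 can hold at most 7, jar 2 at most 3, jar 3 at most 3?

Ignoring the caps, the number of non-negative solutions to x_1+…+x_3 = 8 is C(10,2) = 45.
Subtract solutions that violate a single cap (substitute x_i' = x_i − (cap_i+1)): x_1 ≥ 8 gives C(2,2) = 1; x_2 ≥ 4 gives C(6,2) = 15; x_3 ≥ 4 gives C(6,2) = 15. Together 31.
Add back pairs where two caps are both exceeded: 0 + 0 + 1 = 1.
By inclusion–exclusion the count is 45 − 31 + 1 = 15.

15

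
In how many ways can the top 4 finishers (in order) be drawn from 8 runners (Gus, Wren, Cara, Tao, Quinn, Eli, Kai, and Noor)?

1680

This is an ordered selection of 4 from 8: P(8,4).
That gives 8 × 7 × 6 × 5 = 1680.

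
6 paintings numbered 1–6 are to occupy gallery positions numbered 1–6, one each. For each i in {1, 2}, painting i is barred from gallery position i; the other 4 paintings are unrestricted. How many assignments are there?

504

Let Aᵢ (for i ∈ {1, 2}) be the placements that put painting i in its forbidden gallery position. Any j of these fix j positions, leaving (6−j)! ways to fill the rest, and there are C(2,j) ways to pick which j.
By inclusion–exclusion, the number of valid placements is Σ_{j=0}^{2} (−1)^j C(2,j)·(6−j)!.
Computing: 720 − 240 + 24 = 504.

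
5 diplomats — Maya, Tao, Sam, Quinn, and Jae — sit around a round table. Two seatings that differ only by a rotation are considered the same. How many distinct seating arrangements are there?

24

Seat Maya anywhere (absorbing the rotational symmetry), then permute the other 4: (4)! = 24.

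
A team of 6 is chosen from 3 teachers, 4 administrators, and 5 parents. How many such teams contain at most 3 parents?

812

Split by how many parents are chosen (0 through 3).
Sum: C(5,0)·C(7,6) + C(5,1)·C(7,5) + C(5,2)·C(7,4) + C(5,3)·C(7,3) = 7 + 105 + 350 + 350 = 812.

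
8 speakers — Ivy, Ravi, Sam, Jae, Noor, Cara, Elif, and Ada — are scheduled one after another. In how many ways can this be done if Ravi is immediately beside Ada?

Place the 6 others and the Ravi-Ada pair as 7 objects in a line; the pair has 2 internal arrangements.
So the count is 2·(7)! = 10080.

10080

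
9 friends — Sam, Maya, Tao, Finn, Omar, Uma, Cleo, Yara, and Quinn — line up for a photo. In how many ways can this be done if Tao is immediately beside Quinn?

80640

Place the 7 others and the Tao-Quinn pair as 8 objects in a line; the pair has 2 internal arrangements.
So the count is 2·(8)! = 80640.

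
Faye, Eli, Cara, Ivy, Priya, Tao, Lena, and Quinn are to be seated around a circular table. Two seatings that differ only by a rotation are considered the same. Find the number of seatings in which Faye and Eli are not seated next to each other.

All circular seatings of 8 people number (7)! = 5040.
Seatings with Faye beside Eli: treat them as a block with 2 internal orders, giving 2 × (6)! = 1440.
Subtracting, 5040 − 1440 = 3600.

3600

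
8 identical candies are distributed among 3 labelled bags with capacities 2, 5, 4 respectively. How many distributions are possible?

Ignoring the caps, the number of non-negative solutions to x_1+…+x_3 = 8 is C(10,2) = 45.
Subtract solutions that violate a single cap (substitute x_i' = x_i − (cap_i+1)): x_1 ≥ 3 gives C(7,2) = 21; x_2 ≥ 6 gives C(4,2) = 6; x_3 ≥ 5 gives C(5,2) = 10. Together 37.
Add back pairs where two caps are both exceeded: 0 + 1 + 0 = 1.
By inclusion–exclusion the count is 45 − 37 + 1 = 9.

9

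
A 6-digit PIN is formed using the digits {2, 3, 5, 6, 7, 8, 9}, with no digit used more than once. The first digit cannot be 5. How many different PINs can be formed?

4320

The first digit has 7−1 = 6 choices (anything except 5).
The remaining 5 digits are filled from the other 6 symbols without repetition: 6 × 5 × 4 × 3 × 2 = 720.
Total: 6 × 720 = 4320.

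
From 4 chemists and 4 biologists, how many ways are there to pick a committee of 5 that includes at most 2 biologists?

Split by how many biologists are chosen (0 through 2).
Sum: C(4,0)·C(4,5) + C(4,1)·C(4,4) + C(4,2)·C(4,3) = 0 + 4 + 24 = 28.

28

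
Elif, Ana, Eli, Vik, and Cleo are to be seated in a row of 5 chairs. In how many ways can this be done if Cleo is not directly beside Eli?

72

There are 5! = 120 arrangements in all. If Cleo and Eli are adjacent, merging them into one block gives 2·(4)! = 48 arrangements.
Complementary counting: 120 − 48 = 72.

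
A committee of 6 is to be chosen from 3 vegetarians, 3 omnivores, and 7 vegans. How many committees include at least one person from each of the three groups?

1302

Unrestricted: C(13,6) = 1716 ways to pick any 6 of the 13.
Subtract selections that omit an entire group: no vegetarians → C(10,6) = 210; no omnivores → C(10,6) = 210; no vegans → C(6,6) = 1.
Add back selections omitting two groups (i.e. drawn from a single group): C(3,6) + C(3,6) + C(7,6) = 7.
By inclusion–exclusion: 1716 − 421 + 7 = 1302.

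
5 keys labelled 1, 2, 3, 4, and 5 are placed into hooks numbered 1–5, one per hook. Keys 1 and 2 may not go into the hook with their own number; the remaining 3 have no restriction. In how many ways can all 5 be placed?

78

Let Aᵢ (for i ∈ {1, 2}) be the placements that put key i in its forbidden hook. Any j of these fix j positions, leaving (5−j)! ways to fill the rest, and there are C(2,j) ways to pick which j.
By inclusion–exclusion, the number of valid placements is Σ_{j=0}^{2} (−1)^j C(2,j)·(5−j)!.
Computing: 120 − 48 + 6 = 78.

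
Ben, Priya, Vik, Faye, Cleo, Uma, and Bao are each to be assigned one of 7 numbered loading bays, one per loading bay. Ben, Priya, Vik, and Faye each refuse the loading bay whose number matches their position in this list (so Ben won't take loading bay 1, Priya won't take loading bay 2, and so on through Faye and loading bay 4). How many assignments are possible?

2790

Let Aᵢ (for 1 ≤ i ≤ 4) be the placements that put person i in their forbidden loading bay. Any j of these fix j positions, leaving (7−j)! ways to fill the rest, and there are C(4,j) ways to pick which j.
By inclusion–exclusion, the number of valid placements is Σ_{j=0}^{4} (−1)^j C(4,j)·(7−j)!.
Computing: 5040 − 2880 + 720 − 96 + 6 = 2790.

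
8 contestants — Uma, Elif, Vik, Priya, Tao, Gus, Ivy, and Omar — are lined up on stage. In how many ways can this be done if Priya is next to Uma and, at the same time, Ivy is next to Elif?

Treat {Priya,Uma} as one block (2 orders) and {Ivy,Elif} as another (2 orders).
That leaves 6 units to arrange: 2 × 2 × 6! = 4 × 720 = 2880.

2880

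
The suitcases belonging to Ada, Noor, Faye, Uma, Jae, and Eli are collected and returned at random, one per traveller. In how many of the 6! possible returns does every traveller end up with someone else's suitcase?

Count assignments avoiding every fixed point. For any j of the 6 travellers fixed to their own suitcase, the other 6−j can be arranged in (6−j)! ways.
By inclusion–exclusion this is Σ_{j=0}^{6} (−1)^j C(6,j)·(6−j)!.
Computing: 720 − 720 + 360 − 120 + 30 − 6 + 1 = 265.

265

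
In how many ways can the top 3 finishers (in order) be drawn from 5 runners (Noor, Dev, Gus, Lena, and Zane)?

There are 5 choices for 1st place, 4 for 2nd, and 3 for 3rd.
That gives 5 × 4 × 3 = 60.

60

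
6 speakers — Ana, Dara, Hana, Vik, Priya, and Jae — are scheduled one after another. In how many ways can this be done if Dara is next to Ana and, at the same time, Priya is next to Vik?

96

Treat {Dara,Ana} as one block (2 orders) and {Priya,Vik} as another (2 orders).
That leaves 4 units to arrange: 2 × 2 × 4! = 4 × 24 = 96.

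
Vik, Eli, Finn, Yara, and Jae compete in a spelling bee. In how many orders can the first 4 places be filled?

There are 5 choices for 1st place, 4 for 2nd, and so on down to 2 for position 4.
That gives 5 × 4 × 3 × 2 = 120.

120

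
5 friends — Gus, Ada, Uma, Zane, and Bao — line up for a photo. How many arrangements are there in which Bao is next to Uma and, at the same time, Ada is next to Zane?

Treat {Bao,Uma} as one block (2 orders) and {Ada,Zane} as another (2 orders).
That leaves 3 units to arrange: 2 × 2 × 3! = 4 × 6 = 24.

24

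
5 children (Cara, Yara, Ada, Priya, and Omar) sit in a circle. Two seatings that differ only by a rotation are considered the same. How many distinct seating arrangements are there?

24

Seat Cara anywhere (absorbing the rotational symmetry), then permute the other 4: (4)! = 24.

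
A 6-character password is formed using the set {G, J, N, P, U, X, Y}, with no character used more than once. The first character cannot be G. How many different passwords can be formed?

The first character has 7−1 = 6 choices (anything except G).
The remaining 5 characters are filled from the other 6 symbols without repetition: 6 × 5 × 4 × 3 × 2 = 720.
Total: 6 × 720 = 4320.

4320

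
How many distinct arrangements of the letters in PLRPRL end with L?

30

Fix L in the last position and arrange the remaining 5 letters.
Those 5 letters have P appearing twice and R appearing twice, giving (5)!/(2!·2!) = 30.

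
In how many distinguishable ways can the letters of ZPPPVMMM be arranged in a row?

Letter multiplicities in ZPPPVMMM: M×3, P×3, V×1, Z×1.
Dividing 8! = 40320 by 3!·3! = 36 for the repeated letters gives 1120.

1120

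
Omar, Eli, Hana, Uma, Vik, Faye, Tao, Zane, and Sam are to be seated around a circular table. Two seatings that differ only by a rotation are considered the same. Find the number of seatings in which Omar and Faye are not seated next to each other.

30240

All circular seatings of 9 people number (8)! = 40320.
Seatings with Omar beside Faye: treat them as a block with 2 internal orders, giving 2 × (7)! = 10080.
Subtracting, 40320 − 10080 = 30240.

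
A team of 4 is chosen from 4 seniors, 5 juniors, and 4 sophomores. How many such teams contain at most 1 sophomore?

Split by how many sophomores are chosen (0 through 1).
Sum: C(4,0)·C(9,4) + C(4,1)·C(9,3) = 126 + 336 = 462.

462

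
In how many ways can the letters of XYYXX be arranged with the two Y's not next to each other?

There are 5!/(3!·2!) = 10 arrangements of XYYXX in total.
If the two Y's are adjacent, glue them into one block, leaving 4 items to arrange: (4)!/(3!) = 4 ways.
Hence 10 − 4 = 6.

6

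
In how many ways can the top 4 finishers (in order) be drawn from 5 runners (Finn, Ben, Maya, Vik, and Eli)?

120

There are 5 choices for 1st place, 4 for 2nd, and so on down to 2 for position 4.
That gives 5 × 4 × 3 × 2 = 120.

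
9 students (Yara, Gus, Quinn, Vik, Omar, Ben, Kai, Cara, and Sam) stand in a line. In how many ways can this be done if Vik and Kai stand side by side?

Glue Vik and Kai into one block (2 internal orders), leaving 8 units to arrange in a row.
So the count is 2·(8)! = 80640.

80640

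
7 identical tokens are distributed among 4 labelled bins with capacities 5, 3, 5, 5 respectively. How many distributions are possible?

88

Ignoring the caps, the number of non-negative solutions to x_1+…+x_4 = 7 is C(10,3) = 120.
Subtract solutions that violate a single cap (substitute x_i' = x_i − (cap_i+1)): x_1 ≥ 6 gives C(4,3) = 4; x_2 ≥ 4 gives C(6,3) = 20; x_3 ≥ 6 gives C(4,3) = 4; x_4 ≥ 6 gives C(4,3) = 4. Together 32.
No two caps can be exceeded simultaneously, so the pair terms are all 0.
By inclusion–exclusion the count is 120 − 32 + 0 = 88.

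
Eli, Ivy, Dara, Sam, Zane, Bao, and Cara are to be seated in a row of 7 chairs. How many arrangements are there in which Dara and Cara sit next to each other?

Place the 5 others and the Dara-Cara pair as 6 objects in a line; the pair has 2 internal arrangements.
That gives 2 × 6! = 2 × 720 = 1440.

1440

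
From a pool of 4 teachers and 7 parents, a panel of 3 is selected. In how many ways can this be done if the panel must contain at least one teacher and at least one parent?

Total 3-person selections from all 11: C(11,3) = 165.
Subtract selections that omit an entire group: no teachers → C(7,3) = 35; no parents → C(4,3) = 4.
Both groups omitted at once is impossible, so 165 − 39 = 126.

126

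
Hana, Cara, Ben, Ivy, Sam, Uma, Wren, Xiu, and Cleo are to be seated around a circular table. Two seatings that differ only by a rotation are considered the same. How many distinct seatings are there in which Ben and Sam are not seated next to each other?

30240

Without the restriction there are (8)! = 40320 seatings.
Seatings with Ben beside Sam: treat them as a block with 2 internal orders, giving 2 × (7)! = 10080.
Subtracting, 40320 − 10080 = 30240.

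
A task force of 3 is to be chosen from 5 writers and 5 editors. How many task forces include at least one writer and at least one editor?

100

Unrestricted: C(10,3) = 120 ways to pick any 3 of the 10.
Subtract selections that omit an entire group: no writers → C(5,3) = 10; no editors → C(5,3) = 10.
Both groups omitted at once is impossible, so 120 − 20 = 100.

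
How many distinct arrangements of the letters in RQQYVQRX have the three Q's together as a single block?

360

Treat the 3 copies of Q as a single block. The multiset to arrange is then {QQQ, R, R, V, X, Y}, 6 items in all.
That gives (6)!/(2!) = 360 arrangements.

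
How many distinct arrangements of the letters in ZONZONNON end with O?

Fix O in the last position and arrange the remaining 8 letters.
Those 8 letters have N appearing 4 times, O appearing twice, and Z appearing twice, giving (8)!/(4!·2!·2!) = 420.

420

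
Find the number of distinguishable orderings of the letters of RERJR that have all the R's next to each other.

6

Treat the 3 copies of R as a single block. The multiset to arrange is then {RRR, E, J}, 3 items in all.
All 3 items are distinct, so there are (3)! = 6 arrangements.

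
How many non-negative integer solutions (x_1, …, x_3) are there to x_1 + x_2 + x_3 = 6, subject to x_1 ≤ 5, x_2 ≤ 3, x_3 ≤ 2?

Ignoring the caps, the number of non-negative solutions to x_1+…+x_3 = 6 is C(8,2) = 28.
Subtract solutions that violate a single cap (substitute x_i' = x_i − (cap_i+1)): x_1 ≥ 6 gives C(2,2) = 1; x_2 ≥ 4 gives C(4,2) = 6; x_3 ≥ 3 gives C(5,2) = 10. Together 17.
No two caps can be exceeded simultaneously, so the pair terms are all 0.
By inclusion–exclusion the count is 28 − 17 + 0 = 11.

11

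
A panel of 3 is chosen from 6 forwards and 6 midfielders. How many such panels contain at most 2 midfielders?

200

Split by how many midfielders are chosen (0 through 2).
Sum: C(6,0)·C(6,3) + C(6,1)·C(6,2) + C(6,2)·C(6,1) = 20 + 90 + 90 = 200.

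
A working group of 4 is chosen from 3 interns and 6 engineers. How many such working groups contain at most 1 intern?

75

Split by how many interns are chosen (0 through 1).
Sum: C(3,0)·C(6,4) + C(3,1)·C(6,3) = 15 + 60 = 75.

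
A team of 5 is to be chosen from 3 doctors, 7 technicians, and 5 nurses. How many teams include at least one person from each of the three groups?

With no constraint there are C(15,5) = 3003 possible selections.
Selections missing a whole group: no doctors → C(12,5) = 792; no technicians → C(8,5) = 56; no nurses → C(10,5) = 252.
Add back selections omitting two groups (i.e. drawn from a single group): C(3,5) + C(7,5) + C(5,5) = 22.
By inclusion–exclusion: 3003 − 1100 + 22 = 1925.

1925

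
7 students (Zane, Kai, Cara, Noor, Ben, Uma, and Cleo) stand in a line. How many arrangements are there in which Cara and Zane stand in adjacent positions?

1440

Place the 5 others and the Cara-Zane pair as 6 objects in a line; the pair has 2 internal arrangements.
That gives 2 × 6! = 2 × 720 = 1440.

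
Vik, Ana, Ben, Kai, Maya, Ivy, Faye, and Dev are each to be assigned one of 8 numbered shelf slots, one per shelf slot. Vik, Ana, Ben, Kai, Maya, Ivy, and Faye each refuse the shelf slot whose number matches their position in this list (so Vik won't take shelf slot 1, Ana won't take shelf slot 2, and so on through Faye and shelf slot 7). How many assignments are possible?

Let Aᵢ (for 1 ≤ i ≤ 7) be the placements that put person i in their forbidden shelf slot. Any j of these fix j positions, leaving (8−j)! ways to fill the rest, and there are C(7,j) ways to pick which j.
By inclusion–exclusion, the number of valid placements is Σ_{j=0}^{7} (−1)^j C(7,j)·(8−j)!.
Computing: 40320 − 35280 + 15120 − 4200 + 840 − 126 + 14 − 1 = 16687.

16687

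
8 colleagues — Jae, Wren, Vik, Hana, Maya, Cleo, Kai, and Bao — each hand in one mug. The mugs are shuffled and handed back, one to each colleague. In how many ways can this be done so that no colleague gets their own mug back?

Count assignments avoiding every fixed point. For any j of the 8 colleagues fixed to their own mug, the other 8−j can be arranged in (8−j)! ways.
By inclusion–exclusion this is Σ_{j=0}^{8} (−1)^j C(8,j)·(8−j)!.
Computing: 40320 − 40320 + 20160 − 6720 + 1680 − 336 + 56 − 8 + 1 = 14833.

14833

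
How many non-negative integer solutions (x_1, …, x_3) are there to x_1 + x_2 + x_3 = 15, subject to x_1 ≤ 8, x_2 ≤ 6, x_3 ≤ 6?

Ignoring the caps, the number of non-negative solutions to x_1+…+x_3 = 15 is C(17,2) = 136.
Subtract solutions that violate a single cap (substitute x_i' = x_i − (cap_i+1)): x_1 ≥ 9 gives C(8,2) = 28; x_2 ≥ 7 gives C(10,2) = 45; x_3 ≥ 7 gives C(10,2) = 45. Together 118.
Add back pairs where two caps are both exceeded: 0 + 0 + 3 = 3.
By inclusion–exclusion the count is 136 − 118 + 3 = 21.

21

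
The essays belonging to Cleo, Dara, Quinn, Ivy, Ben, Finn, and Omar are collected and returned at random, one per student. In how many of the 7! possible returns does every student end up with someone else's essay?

1854

Count assignments avoiding every fixed point. For any j of the 7 students fixed to their own essay, the other 7−j can be arranged in (7−j)! ways.
By inclusion–exclusion this is Σ_{j=0}^{7} (−1)^j C(7,j)·(7−j)!.
Computing: 5040 − 5040 + 2520 − 840 + 210 − 42 + 7 − 1 = 1854.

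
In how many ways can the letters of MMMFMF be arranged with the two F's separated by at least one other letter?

There are 6!/(4!·2!) = 15 arrangements of MMMFMF in total.
If the two F's are adjacent, glue them into one block, leaving 5 items to arrange: (5)!/(4!) = 5 ways.
Hence 15 − 5 = 10.

10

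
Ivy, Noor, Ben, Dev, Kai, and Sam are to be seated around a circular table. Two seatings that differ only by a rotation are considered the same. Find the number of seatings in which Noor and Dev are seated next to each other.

Treat {Noor, Dev} as one unit (2 internal orders) and seat the resulting 5 units around the table: (4)! circular arrangements.
So 2 × (4)! = 2 × 24 = 48.

48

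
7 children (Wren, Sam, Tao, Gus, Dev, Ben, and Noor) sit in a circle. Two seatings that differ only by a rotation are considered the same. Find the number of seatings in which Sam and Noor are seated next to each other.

240

Treat {Sam, Noor} as one unit (2 internal orders) and seat the resulting 6 units around the table: (5)! circular arrangements.
So 2 × (5)! = 2 × 120 = 240.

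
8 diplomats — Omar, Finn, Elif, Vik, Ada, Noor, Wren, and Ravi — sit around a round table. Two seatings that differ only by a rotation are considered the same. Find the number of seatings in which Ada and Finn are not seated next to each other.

3600

All circular seatings of 8 people number (7)! = 5040.
Those with Ada next to Finn: fuse the pair into one unit and seat 7 units around a circle — 2·(6)! = 1440.
Subtracting, 5040 − 1440 = 3600.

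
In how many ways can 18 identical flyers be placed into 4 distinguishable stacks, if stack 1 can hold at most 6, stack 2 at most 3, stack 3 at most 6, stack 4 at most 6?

Ignoring the caps, the number of non-negative solutions to x_1+…+x_4 = 18 is C(21,3) = 1330.
Subtract solutions that violate a single cap (substitute x_i' = x_i − (cap_i+1)): x_1 ≥ 7 gives C(14,3) = 364; x_2 ≥ 4 gives C(17,3) = 680; x_3 ≥ 7 gives C(14,3) = 364; x_4 ≥ 7 gives C(14,3) = 364. Together 1772.
Add back pairs where two caps are both exceeded: 120 + 35 + 35 + 120 + 120 + 35 = 465.
Subtract triples: 1 + 1 + 0 + 1 = 3.
By inclusion–exclusion the count is 1330 − 1772 + 465 − 3 = 20.

20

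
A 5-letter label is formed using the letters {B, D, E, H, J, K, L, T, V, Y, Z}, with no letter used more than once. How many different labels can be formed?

55440

Choose and order 5 of the 11 symbols: the first letter has 11 options, the next 10, and so on down to 7.
That product is 11 × 10 × 9 × 8 × 7 = 55440.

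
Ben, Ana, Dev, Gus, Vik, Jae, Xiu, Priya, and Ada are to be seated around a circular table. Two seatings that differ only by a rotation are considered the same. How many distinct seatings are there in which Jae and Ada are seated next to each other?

Glue Jae and Ada into a block (2 internal orders). Seating 8 units around a circle gives (7)! arrangements.
So 2 × (7)! = 2 × 5040 = 10080.

10080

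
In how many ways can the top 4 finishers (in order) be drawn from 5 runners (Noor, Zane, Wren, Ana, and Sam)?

There are 5 choices for 1st place, 4 for 2nd, and so on down to 2 for position 4.
That gives 5 × 4 × 3 × 2 = 120.

120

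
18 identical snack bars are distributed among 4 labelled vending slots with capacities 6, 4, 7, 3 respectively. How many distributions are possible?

Without the upper bounds there are C(21,3) = 1330 ways to split 18 among 4 vending slots.
Subtract solutions that violate a single cap (substitute x_i' = x_i − (cap_i+1)): x_1 ≥ 7 gives C(14,3) = 364; x_2 ≥ 5 gives C(16,3) = 560; x_3 ≥ 8 gives C(13,3) = 286; x_4 ≥ 4 gives C(17,3) = 680. Together 1890.
Add back pairs where two caps are both exceeded: 84 + 20 + 120 + 56 + 220 + 84 = 584.
Subtract triples: 0 + 10 + 0 + 4 = 14.
By inclusion–exclusion the count is 1330 − 1890 + 584 − 14 = 10.

10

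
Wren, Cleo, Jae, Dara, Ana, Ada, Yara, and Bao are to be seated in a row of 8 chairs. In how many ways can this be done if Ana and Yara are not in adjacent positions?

30240

There are 8! = 40320 arrangements in all. If Ana and Yara are adjacent, merging them into one block gives 2·(7)! = 10080 arrangements.
Complementary counting: 40320 − 10080 = 30240.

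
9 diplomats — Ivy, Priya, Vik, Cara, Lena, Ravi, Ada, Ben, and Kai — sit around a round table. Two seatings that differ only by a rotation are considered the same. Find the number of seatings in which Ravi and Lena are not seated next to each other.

All circular seatings of 9 people number (8)! = 40320.
Seatings with Ravi beside Lena: treat them as a block with 2 internal orders, giving 2 × (7)! = 10080.
Subtracting, 40320 − 10080 = 30240.

30240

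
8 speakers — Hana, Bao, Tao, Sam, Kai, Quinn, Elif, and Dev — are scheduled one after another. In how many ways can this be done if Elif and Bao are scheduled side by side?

Glue Elif and Bao into one block (2 internal orders), leaving 7 units to arrange in a row.
So the count is 2·(7)! = 10080.

10080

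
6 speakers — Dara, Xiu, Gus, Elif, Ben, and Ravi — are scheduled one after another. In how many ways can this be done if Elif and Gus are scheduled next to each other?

240

Glue Elif and Gus into one block (2 internal orders), leaving 5 units to arrange in a row.
So the count is 2·(5)! = 240.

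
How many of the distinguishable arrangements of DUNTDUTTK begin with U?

Fix U in the first position and arrange the remaining 8 letters.
Those 8 letters have D appearing twice and T appearing 3 times, giving (8)!/(3!·2!) = 3360.

3360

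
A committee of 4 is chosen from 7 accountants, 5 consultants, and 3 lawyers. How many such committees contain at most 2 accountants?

Split by how many accountants are chosen (0 through 2).
Sum: C(7,0)·C(8,4) + C(7,1)·C(8,3) + C(7,2)·C(8,2) = 70 + 392 + 588 = 1050.

1050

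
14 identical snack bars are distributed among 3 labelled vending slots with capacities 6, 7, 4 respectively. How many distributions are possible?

Without the upper bounds there are C(16,2) = 120 ways to split 14 among 3 vending slots.
Subtract solutions that violate a single cap (substitute x_i' = x_i − (cap_i+1)): x_1 ≥ 7 gives C(9,2) = 36; x_2 ≥ 8 gives C(8,2) = 28; x_3 ≥ 5 gives C(11,2) = 55. Together 119.
Add back pairs where two caps are both exceeded: 0 + 6 + 3 = 9.
By inclusion–exclusion the count is 120 − 119 + 9 = 10.

10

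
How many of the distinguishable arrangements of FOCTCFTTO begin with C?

Fix C in the first position and arrange the remaining 8 letters.
Those 8 letters have F appearing twice, O appearing twice, and T appearing 3 times, giving (8)!/(3!·2!·2!) = 1680.

1680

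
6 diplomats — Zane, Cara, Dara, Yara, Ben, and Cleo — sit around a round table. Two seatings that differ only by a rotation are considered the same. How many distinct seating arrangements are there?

120

Fix one person's seat to break rotational symmetry; the remaining 5 people can be arranged in (5)! = 120 ways.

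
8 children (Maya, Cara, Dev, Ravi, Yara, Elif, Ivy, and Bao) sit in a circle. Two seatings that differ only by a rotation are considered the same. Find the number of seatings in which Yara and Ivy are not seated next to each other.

All circular seatings of 8 people number (7)! = 5040.
Seatings with Yara beside Ivy: treat them as a block with 2 internal orders, giving 2 × (6)! = 1440.
Subtracting, 5040 − 1440 = 3600.

3600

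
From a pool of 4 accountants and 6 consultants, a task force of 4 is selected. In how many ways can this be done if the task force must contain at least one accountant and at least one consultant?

194

Unrestricted: C(10,4) = 210 ways to pick any 4 of the 10.
Selections missing a whole group: no accountants → C(6,4) = 15; no consultants → C(4,4) = 1.
Both groups omitted at once is impossible, so 210 − 16 = 194.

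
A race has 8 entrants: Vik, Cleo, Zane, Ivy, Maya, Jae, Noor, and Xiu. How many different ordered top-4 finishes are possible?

This is an ordered selection of 4 from 8: P(8,4).
That gives 8 × 7 × 6 × 5 = 1680.

1680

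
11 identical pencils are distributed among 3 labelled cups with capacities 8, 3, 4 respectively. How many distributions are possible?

By stars and bars, unrestricted non-negative solutions to x_1+…+x_3 = 11 number C(11+2,2) = 78.
Subtract solutions that violate a single cap (substitute x_i' = x_i − (cap_i+1)): x_1 ≥ 9 gives C(4,2) = 6; x_2 ≥ 4 gives C(9,2) = 36; x_3 ≥ 5 gives C(8,2) = 28. Together 70.
Add back pairs where two caps are both exceeded: 0 + 0 + 6 = 6.
By inclusion–exclusion the count is 78 − 70 + 6 = 14.

14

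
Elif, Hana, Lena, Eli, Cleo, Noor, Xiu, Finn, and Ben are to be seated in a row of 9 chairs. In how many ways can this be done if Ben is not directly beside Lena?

There are 9! = 362880 arrangements in all. If Ben and Lena are adjacent, merging them into one block gives 2·(8)! = 80640 arrangements.
Complementary counting: 362880 − 80640 = 282240.

282240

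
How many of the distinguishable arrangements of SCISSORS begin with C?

210

Fix C in the first position and arrange the remaining 7 letters.
Those 7 letters have S appearing 4 times, giving (7)!/(4!) = 210.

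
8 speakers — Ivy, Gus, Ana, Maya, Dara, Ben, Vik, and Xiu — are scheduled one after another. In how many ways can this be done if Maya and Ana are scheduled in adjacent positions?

10080

Treat {Maya, Ana} as a single unit. There are 7 units to order, and the pair itself can be ordered 2 ways.
So the count is 2·(7)! = 10080.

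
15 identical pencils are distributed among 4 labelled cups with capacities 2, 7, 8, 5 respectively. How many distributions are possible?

By stars and bars, unrestricted non-negative solutions to x_1+…+x_4 = 15 number C(15+3,3) = 816.
Subtract solutions that violate a single cap (substitute x_i' = x_i − (cap_i+1)): x_1 ≥ 3 gives C(15,3) = 455; x_2 ≥ 8 gives C(10,3) = 120; x_3 ≥ 9 gives C(9,3) = 84; x_4 ≥ 6 gives C(12,3) = 220. Together 879.
Add back pairs where two caps are both exceeded: 35 + 20 + 84 + 0 + 4 + 1 = 144.
By inclusion–exclusion the count is 816 − 879 + 144 = 81.

81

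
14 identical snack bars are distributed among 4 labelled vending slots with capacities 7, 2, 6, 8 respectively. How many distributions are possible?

Without the upper bounds there are C(17,3) = 680 ways to split 14 among 4 vending slots.
Subtract solutions that violate a single cap (substitute x_i' = x_i − (cap_i+1)): x_1 ≥ 8 gives C(9,3) = 84; x_2 ≥ 3 gives C(14,3) = 364; x_3 ≥ 7 gives C(10,3) = 120; x_4 ≥ 9 gives C(8,3) = 56. Together 624.
Add back pairs where two caps are both exceeded: 20 + 0 + 0 + 35 + 10 + 0 = 65.
By inclusion–exclusion the count is 680 − 624 + 65 = 121.

121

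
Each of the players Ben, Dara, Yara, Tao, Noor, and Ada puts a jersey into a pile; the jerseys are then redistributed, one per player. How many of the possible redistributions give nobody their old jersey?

265

Count assignments avoiding every fixed point. For any j of the 6 players fixed to their old jersey, the other 6−j can be arranged in (6−j)! ways.
By inclusion–exclusion this is Σ_{j=0}^{6} (−1)^j C(6,j)·(6−j)!.
Computing: 720 − 720 + 360 − 120 + 30 − 6 + 1 = 265.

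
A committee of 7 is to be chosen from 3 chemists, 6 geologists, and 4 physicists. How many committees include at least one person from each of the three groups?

1559

Total 7-person selections from all 13: C(13,7) = 1716.
Selections missing a whole group: no chemists → C(10,7) = 120; no geologists → C(7,7) = 1; no physicists → C(9,7) = 36.
Add back selections omitting two groups (i.e. drawn from a single group): C(3,7) + C(6,7) + C(4,7) = 0.
By inclusion–exclusion: 1716 − 157 + 0 = 1559.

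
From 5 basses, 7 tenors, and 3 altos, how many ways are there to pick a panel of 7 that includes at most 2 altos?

Split by how many altos are chosen (0 through 2).
Sum: C(3,0)·C(12,7) + C(3,1)·C(12,6) + C(3,2)·C(12,5) = 792 + 2772 + 2376 = 5940.

5940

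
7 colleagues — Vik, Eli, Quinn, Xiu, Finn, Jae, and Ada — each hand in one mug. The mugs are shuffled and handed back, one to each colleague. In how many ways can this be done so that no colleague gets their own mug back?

Count assignments avoiding every fixed point. For any j of the 7 colleagues fixed to their own mug, the other 7−j can be arranged in (7−j)! ways.
By inclusion–exclusion this is Σ_{j=0}^{7} (−1)^j C(7,j)·(7−j)!.
Computing: 5040 − 5040 + 2520 − 840 + 210 − 42 + 7 − 1 = 1854.

1854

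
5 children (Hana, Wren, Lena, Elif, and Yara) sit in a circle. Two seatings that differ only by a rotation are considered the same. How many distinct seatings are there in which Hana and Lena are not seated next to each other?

12

Without the restriction there are (4)! = 24 seatings.
Those with Hana next to Lena: fuse the pair into one unit and seat 4 units around a circle — 2·(3)! = 12.
Subtracting, 24 − 12 = 12.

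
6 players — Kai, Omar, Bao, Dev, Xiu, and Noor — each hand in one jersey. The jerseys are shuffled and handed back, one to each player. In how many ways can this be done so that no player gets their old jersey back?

265

Count assignments avoiding every fixed point. For any j of the 6 players fixed to their old jersey, the other 6−j can be arranged in (6−j)! ways.
By inclusion–exclusion this is Σ_{j=0}^{6} (−1)^j C(6,j)·(6−j)!.
Computing: 720 − 720 + 360 − 120 + 30 − 6 + 1 = 265.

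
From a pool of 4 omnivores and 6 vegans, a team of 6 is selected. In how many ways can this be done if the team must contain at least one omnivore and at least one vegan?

Total 6-person selections from all 10: C(10,6) = 210.
Subtract selections that omit an entire group: no omnivores → C(6,6) = 1; no vegans → C(4,6) = 0.
Both groups omitted at once is impossible, so 210 − 1 = 209.

209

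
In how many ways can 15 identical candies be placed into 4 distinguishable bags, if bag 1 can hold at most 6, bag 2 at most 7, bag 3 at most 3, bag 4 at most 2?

19

By stars and bars, unrestricted non-negative solutions to x_1+…+x_4 = 15 number C(15+3,3) = 816.
Subtract solutions that violate a single cap (substitute x_i' = x_i − (cap_i+1)): x_1 ≥ 7 gives C(11,3) = 165; x_2 ≥ 8 gives C(10,3) = 120; x_3 ≥ 4 gives C(14,3) = 364; x_4 ≥ 3 gives C(15,3) = 455. Together 1104.
Add back pairs where two caps are both exceeded: 1 + 35 + 56 + 20 + 35 + 165 = 312.
Subtract triples: 0 + 0 + 4 + 1 = 5.
By inclusion–exclusion the count is 816 − 1104 + 312 − 5 = 19.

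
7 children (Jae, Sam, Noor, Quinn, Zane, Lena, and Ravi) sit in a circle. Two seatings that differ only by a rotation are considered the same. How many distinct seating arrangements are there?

Seat Jae anywhere (absorbing the rotational symmetry), then permute the other 6: (6)! = 720.

720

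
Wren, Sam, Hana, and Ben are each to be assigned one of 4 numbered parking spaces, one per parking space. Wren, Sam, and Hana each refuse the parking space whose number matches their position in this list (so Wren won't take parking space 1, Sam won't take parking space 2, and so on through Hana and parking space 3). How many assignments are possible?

Let Aᵢ (for i ∈ {1, 2, 3}) be the placements that put person i in their forbidden parking space. Any j of these fix j positions, leaving (4−j)! ways to fill the rest, and there are C(3,j) ways to pick which j.
By inclusion–exclusion, the number of valid placements is Σ_{j=0}^{3} (−1)^j C(3,j)·(4−j)!.
Computing: 24 − 18 + 6 − 1 = 11.

11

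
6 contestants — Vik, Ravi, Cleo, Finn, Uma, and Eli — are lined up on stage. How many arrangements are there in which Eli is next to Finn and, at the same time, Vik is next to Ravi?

96

Treat {Eli,Finn} as one block (2 orders) and {Vik,Ravi} as another (2 orders).
That leaves 4 units to arrange: 2 × 2 × 4! = 4 × 24 = 96.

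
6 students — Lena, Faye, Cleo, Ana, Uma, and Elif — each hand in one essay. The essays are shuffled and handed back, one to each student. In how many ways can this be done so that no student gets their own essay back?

265

Let Aᵢ be the assignments in which student i gets their own essay. We want the size of the complement of A₁∪…∪A_6.
By inclusion–exclusion this is Σ_{j=0}^{6} (−1)^j C(6,j)·(6−j)!.
Computing: 720 − 720 + 360 − 120 + 30 − 6 + 1 = 265.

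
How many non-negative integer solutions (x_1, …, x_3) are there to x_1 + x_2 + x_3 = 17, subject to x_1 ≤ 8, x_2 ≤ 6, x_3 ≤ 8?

21

Ignoring the caps, the number of non-negative solutions to x_1+…+x_3 = 17 is C(19,2) = 171.
Subtract solutions that violate a single cap (substitute x_i' = x_i − (cap_i+1)): x_1 ≥ 9 gives C(10,2) = 45; x_2 ≥ 7 gives C(12,2) = 66; x_3 ≥ 9 gives C(10,2) = 45. Together 156.
Add back pairs where two caps are both exceeded: 3 + 0 + 3 = 6.
By inclusion–exclusion the count is 171 − 156 + 6 = 21.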